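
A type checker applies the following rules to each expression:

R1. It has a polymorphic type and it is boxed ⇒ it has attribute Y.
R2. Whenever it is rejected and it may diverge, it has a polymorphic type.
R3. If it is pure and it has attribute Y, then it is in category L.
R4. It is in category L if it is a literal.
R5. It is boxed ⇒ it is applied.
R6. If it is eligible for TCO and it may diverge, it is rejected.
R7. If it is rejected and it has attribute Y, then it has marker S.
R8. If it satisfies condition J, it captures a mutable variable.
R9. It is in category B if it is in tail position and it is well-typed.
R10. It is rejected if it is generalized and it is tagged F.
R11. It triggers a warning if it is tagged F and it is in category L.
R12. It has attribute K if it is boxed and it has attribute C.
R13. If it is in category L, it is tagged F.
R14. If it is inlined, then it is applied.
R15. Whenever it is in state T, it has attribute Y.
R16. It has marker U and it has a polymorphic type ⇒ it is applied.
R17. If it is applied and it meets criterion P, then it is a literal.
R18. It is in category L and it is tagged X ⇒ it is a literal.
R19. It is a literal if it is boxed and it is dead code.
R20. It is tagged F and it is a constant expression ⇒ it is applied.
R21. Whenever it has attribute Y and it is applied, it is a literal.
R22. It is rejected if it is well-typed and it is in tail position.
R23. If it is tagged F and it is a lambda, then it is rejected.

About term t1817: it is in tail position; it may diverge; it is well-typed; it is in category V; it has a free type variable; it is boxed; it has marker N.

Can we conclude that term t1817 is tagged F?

Yes

By R5 (it is boxed): it is applied.
By R22 (it is well-typed, it is in tail position): it is rejected.
By R2 (it is rejected, it may diverge): it has a polymorphic type.
By R1 (it has a polymorphic type, it is boxed): it has attribute Y.
By R21 (it has attribute Y, it is applied): it is a literal.
By R4 (it is a literal): it is in category L.
By R13 (it is in category L): it is tagged F.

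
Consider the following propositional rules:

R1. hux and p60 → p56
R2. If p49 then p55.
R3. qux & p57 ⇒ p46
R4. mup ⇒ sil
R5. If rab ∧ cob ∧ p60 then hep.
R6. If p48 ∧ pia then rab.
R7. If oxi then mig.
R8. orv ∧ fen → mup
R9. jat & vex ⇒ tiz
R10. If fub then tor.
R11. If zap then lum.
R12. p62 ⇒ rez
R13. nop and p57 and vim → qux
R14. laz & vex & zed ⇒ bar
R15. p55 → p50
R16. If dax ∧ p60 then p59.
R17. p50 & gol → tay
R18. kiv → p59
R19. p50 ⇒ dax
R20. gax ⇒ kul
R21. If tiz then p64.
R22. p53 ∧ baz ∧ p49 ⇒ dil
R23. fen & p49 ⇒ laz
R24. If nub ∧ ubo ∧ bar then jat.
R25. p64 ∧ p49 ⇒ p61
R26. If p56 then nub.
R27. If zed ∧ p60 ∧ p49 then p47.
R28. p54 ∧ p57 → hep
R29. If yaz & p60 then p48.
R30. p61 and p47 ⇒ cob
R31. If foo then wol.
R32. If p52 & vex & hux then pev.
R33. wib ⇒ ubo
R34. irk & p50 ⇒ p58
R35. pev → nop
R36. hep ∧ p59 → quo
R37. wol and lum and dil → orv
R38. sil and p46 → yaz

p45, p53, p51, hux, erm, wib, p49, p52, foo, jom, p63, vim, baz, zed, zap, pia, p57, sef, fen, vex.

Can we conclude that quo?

Forward chaining from the given facts derives: p55, lum, p50, dax, dil, laz, wol, pev, ubo, nop, orv, mup, qux, bar, p46, sil, yaz.
The only rule concluding quo is R36, which needs hep; that is never established.

No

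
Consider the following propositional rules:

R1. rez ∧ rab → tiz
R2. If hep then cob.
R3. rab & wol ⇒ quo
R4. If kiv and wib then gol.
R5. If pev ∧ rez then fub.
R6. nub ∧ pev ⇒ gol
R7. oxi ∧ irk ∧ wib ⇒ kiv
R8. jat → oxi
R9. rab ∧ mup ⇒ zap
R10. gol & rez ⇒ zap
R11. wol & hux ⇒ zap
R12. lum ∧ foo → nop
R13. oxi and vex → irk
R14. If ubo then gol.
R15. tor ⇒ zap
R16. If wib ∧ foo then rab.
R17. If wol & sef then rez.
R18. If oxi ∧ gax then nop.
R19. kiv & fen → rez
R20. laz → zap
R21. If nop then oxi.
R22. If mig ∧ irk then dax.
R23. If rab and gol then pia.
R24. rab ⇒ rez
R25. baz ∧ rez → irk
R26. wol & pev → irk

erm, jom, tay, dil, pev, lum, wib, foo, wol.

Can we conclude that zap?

nop  (by R12: lum, foo)
rab  (by R16: wib, foo)
oxi  (by R21: nop)
rez  (by R24: rab)
irk  (by R26: wol, pev)
kiv  (by R7: oxi, irk, wib)
gol  (by R4: kiv, wib)
zap  (by R10: gol, rez)

Yes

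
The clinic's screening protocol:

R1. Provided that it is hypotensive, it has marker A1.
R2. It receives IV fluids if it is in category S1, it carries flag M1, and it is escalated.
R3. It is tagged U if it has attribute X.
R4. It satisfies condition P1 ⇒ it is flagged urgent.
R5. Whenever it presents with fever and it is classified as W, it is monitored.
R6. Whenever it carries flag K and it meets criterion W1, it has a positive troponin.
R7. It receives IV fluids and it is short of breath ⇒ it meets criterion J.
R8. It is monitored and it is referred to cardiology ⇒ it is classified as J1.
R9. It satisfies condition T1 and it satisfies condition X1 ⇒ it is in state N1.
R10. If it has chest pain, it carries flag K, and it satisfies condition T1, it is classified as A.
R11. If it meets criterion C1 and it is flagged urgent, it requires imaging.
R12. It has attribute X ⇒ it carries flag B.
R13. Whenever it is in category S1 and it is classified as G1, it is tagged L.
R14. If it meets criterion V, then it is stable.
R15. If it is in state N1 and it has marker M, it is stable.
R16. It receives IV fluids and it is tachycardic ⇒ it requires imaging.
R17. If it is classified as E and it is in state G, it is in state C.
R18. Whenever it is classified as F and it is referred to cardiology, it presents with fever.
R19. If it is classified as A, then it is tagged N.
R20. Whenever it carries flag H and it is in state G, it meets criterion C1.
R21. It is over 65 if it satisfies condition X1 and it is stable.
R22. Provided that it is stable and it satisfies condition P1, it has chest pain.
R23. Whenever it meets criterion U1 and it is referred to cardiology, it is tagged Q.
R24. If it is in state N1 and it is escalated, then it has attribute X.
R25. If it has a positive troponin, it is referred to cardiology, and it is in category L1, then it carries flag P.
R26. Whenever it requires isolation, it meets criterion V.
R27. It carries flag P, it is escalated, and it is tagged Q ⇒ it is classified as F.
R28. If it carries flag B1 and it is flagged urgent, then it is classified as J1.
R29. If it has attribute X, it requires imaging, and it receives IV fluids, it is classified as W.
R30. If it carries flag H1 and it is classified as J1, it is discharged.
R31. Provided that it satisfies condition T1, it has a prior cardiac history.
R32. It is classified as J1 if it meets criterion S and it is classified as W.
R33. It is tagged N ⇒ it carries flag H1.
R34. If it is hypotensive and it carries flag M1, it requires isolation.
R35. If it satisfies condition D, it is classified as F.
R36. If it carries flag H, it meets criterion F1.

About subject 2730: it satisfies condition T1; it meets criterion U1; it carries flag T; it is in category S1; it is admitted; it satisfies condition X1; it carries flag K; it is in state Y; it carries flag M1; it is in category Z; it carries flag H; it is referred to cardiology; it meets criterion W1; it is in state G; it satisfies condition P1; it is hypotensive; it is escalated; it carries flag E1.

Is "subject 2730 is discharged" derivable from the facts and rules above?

Forward chaining from the given facts derives: has marker A1, receives IV fluids, is flagged urgent, has a positive troponin, is in state N1, meets criterion C1, is tagged Q, has attribute X, has a prior cardiac history, requires isolation, meets criterion F1, is tagged U, requires imaging, carries flag B, meets criterion V, is classified as W, is stable, is over 65, has chest pain, is classified as A, is tagged N, carries flag H1.
The only rule concluding "it is discharged" is R30, which needs "it is classified as J1"; that is never established.

No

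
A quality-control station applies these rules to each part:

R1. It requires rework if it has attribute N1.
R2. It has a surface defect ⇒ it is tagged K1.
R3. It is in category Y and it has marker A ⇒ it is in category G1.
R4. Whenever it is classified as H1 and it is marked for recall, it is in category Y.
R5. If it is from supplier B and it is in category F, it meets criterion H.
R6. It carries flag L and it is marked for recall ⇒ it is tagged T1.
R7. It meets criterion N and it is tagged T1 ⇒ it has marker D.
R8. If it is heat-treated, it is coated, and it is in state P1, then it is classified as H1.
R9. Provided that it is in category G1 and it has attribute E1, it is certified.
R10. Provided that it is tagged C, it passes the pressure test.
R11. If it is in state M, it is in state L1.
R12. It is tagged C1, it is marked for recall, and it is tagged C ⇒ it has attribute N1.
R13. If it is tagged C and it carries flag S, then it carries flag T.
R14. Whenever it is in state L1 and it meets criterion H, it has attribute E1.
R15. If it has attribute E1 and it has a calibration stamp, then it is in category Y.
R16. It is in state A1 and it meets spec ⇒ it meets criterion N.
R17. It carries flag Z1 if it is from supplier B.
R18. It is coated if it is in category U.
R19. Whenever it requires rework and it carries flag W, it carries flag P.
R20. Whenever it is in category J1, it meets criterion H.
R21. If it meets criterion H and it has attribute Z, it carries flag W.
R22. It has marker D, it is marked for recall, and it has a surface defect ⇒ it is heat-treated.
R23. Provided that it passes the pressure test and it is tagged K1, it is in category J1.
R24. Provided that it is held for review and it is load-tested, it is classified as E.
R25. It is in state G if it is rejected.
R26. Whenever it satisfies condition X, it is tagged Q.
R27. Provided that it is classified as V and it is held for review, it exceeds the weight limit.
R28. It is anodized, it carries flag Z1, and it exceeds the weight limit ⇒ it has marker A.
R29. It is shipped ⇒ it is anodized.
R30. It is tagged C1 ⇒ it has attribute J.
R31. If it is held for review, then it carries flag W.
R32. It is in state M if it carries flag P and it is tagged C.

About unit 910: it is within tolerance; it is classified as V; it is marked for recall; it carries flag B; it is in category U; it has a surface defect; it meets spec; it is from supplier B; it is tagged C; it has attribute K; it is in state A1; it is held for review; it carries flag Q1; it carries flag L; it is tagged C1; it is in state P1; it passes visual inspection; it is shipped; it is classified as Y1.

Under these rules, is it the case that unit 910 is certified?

Yes

By R2 (it has a surface defect): it is tagged K1.
By R6 (it carries flag L, it is marked for recall): it is tagged T1.
By R10 (it is tagged C): it passes the pressure test.
By R12 (it is tagged C1, it is marked for recall, it is tagged C): it has attribute N1.
By R16 (it is in state A1, it meets spec): it meets criterion N.
By R17 (it is from supplier B): it carries flag Z1.
By R18 (it is in category U): it is coated.
By R23 (it passes the pressure test, it is tagged K1): it is in category J1.
By R27 (it is classified as V, it is held for review): it exceeds the weight limit.
By R29 (it is shipped): it is anodized.
By R31 (it is held for review): it carries flag W.
By R1 (it has attribute N1): it requires rework.
By R7 (it meets criterion N, it is tagged T1): it has marker D.
By R19 (it requires rework, it carries flag W): it carries flag P.
By R20 (it is in category J1): it meets criterion H.
By R22 (it has marker D, it is marked for recall, it has a surface defect): it is heat-treated.
By R28 (it is anodized, it carries flag Z1, it exceeds the weight limit): it has marker A.
By R32 (it carries flag P, it is tagged C): it is in state M.
By R8 (it is heat-treated, it is coated, it is in state P1): it is classified as H1.
By R11 (it is in state M): it is in state L1.
By R14 (it is in state L1, it meets criterion H): it has attribute E1.
By R4 (it is classified as H1, it is marked for recall): it is in category Y.
By R3 (it is in category Y, it has marker A): it is in category G1.
By R9 (it is in category G1, it has attribute E1): it is certified.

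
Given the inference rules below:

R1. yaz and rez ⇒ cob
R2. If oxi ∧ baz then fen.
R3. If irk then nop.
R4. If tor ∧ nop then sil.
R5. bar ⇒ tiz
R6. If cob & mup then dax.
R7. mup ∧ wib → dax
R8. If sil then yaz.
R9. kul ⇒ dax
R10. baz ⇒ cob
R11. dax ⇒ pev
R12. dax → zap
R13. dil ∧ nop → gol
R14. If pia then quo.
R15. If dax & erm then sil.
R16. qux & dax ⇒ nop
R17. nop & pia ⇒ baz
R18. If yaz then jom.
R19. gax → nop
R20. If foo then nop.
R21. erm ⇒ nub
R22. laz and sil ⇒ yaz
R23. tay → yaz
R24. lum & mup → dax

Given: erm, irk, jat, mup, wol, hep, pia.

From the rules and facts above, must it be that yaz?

nop  (by R3: irk)
baz  (by R17: nop, pia)
cob  (by R10: baz)
dax  (by R6: cob, mup)
sil  (by R15: dax, erm)
yaz  (by R8: sil)

Yes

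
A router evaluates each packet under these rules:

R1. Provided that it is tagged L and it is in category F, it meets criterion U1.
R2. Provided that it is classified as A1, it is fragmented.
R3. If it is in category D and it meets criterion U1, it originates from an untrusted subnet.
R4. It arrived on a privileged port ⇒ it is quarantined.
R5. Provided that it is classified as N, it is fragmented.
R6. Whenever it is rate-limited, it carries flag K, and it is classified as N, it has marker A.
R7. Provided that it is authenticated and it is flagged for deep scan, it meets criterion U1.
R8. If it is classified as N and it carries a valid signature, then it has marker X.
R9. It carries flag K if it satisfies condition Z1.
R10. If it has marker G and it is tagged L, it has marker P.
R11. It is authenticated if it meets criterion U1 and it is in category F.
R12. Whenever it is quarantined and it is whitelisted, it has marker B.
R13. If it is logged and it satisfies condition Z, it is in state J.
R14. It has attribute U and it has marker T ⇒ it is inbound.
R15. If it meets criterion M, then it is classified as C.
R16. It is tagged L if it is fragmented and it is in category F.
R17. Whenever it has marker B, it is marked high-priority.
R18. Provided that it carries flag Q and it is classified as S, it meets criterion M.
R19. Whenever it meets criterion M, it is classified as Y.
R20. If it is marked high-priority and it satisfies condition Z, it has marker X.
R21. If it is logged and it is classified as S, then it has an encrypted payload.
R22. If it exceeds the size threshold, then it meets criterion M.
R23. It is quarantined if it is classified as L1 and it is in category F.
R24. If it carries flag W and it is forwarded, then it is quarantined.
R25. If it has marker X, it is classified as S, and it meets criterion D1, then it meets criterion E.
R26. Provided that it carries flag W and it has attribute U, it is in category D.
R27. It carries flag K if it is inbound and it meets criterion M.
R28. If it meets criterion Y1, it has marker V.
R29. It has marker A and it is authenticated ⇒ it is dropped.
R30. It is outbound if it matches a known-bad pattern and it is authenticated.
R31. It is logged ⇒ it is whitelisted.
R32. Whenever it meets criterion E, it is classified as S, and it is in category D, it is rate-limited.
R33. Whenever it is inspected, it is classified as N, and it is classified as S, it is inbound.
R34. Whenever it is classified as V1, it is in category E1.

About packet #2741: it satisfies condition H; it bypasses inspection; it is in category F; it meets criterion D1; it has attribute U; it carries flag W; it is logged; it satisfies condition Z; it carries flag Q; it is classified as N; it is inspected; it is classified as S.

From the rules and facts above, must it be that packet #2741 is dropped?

No

Forward chaining from the given facts derives: is fragmented, is in state J, is tagged L, meets criterion M, is classified as Y, has an encrypted payload, is in category D, is whitelisted, is inbound, meets criterion U1, originates from an untrusted subnet, is authenticated, is classified as C, carries flag K.
The only rule concluding "it is dropped" is R29, which needs "it has marker A"; that is never established.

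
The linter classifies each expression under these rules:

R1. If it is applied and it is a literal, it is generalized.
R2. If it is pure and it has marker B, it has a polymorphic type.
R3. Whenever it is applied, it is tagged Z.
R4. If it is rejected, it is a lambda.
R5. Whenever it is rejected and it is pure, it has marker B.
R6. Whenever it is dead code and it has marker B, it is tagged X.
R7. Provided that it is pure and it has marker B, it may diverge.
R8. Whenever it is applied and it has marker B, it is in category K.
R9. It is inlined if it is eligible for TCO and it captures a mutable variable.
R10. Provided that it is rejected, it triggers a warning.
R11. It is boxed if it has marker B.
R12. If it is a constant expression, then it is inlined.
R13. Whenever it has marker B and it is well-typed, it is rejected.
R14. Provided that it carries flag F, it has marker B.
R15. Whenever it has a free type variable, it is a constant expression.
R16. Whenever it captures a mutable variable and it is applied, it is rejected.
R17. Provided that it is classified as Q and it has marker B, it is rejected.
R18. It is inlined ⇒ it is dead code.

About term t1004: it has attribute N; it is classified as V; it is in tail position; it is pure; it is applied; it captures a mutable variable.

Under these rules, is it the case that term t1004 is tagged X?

Forward chaining from the given facts derives: is tagged Z, is rejected, is a lambda, has marker B, may diverge, is in category K, triggers a warning, is boxed, has a polymorphic type.
The only rule concluding "it is tagged X" is R6, which needs "it is dead code"; that is never established.

No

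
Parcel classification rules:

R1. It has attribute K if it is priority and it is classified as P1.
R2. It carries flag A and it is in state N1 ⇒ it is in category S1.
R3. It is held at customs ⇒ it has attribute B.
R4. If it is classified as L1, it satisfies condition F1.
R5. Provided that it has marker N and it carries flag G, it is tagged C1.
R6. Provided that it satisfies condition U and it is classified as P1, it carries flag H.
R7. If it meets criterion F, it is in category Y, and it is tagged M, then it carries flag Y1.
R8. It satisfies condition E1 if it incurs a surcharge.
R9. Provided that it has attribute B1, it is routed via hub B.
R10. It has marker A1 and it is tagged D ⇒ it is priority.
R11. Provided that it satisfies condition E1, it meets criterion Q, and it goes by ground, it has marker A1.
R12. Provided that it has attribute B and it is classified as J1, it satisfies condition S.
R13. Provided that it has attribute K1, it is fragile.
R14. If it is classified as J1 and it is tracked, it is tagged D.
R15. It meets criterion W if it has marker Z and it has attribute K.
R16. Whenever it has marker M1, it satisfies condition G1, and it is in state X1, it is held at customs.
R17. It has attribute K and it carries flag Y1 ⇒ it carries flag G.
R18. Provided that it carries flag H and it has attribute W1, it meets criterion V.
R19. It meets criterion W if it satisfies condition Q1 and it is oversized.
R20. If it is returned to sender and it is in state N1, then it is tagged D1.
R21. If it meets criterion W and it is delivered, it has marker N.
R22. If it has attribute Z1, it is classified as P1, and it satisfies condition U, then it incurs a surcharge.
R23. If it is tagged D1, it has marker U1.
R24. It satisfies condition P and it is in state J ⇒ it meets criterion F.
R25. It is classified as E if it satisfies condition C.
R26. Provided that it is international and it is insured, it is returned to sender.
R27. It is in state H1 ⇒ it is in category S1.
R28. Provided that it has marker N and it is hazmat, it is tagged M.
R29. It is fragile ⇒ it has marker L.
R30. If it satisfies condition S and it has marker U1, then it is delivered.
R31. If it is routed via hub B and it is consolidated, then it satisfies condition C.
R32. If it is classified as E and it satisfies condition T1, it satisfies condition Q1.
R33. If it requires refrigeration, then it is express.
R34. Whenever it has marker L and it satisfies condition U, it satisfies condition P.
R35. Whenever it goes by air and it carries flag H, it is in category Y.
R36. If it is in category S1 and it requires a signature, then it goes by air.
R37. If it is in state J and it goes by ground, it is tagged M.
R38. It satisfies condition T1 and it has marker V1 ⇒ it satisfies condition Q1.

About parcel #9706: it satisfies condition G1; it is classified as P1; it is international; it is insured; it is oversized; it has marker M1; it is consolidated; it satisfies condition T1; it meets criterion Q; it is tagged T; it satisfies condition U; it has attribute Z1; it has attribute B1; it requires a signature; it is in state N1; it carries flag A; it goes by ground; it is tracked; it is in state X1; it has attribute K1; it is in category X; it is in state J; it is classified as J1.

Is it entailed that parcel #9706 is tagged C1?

By R2 (it carries flag A, it is in state N1): it is in category S1.
By R6 (it satisfies condition U, it is classified as P1): it carries flag H.
By R9 (it has attribute B1): it is routed via hub B.
By R13 (it has attribute K1): it is fragile.
By R14 (it is classified as J1, it is tracked): it is tagged D.
By R16 (it has marker M1, it satisfies condition G1, it is in state X1): it is held at customs.
By R22 (it has attribute Z1, it is classified as P1, it satisfies condition U): it incurs a surcharge.
By R26 (it is international, it is insured): it is returned to sender.
By R29 (it is fragile): it has marker L.
By R31 (it is routed via hub B, it is consolidated): it satisfies condition C.
By R34 (it has marker L, it satisfies condition U): it satisfies condition P.
By R36 (it is in category S1, it requires a signature): it goes by air.
By R37 (it is in state J, it goes by ground): it is tagged M.
By R3 (it is held at customs): it has attribute B.
By R8 (it incurs a surcharge): it satisfies condition E1.
By R11 (it satisfies condition E1, it meets criterion Q, it goes by ground): it has marker A1.
By R12 (it has attribute B, it is classified as J1): it satisfies condition S.
By R20 (it is returned to sender, it is in state N1): it is tagged D1.
By R23 (it is tagged D1): it has marker U1.
By R24 (it satisfies condition P, it is in state J): it meets criterion F.
By R25 (it satisfies condition C): it is classified as E.
By R30 (it satisfies condition S, it has marker U1): it is delivered.
By R32 (it is classified as E, it satisfies condition T1): it satisfies condition Q1.
By R35 (it goes by air, it carries flag H): it is in category Y.
By R7 (it meets criterion F, it is in category Y, it is tagged M): it carries flag Y1.
By R10 (it has marker A1, it is tagged D): it is priority.
By R19 (it satisfies condition Q1, it is oversized): it meets criterion W.
By R21 (it meets criterion W, it is delivered): it has marker N.
By R1 (it is priority, it is classified as P1): it has attribute K.
By R17 (it has attribute K, it carries flag Y1): it carries flag G.
By R5 (it has marker N, it carries flag G): it is tagged C1.

Yes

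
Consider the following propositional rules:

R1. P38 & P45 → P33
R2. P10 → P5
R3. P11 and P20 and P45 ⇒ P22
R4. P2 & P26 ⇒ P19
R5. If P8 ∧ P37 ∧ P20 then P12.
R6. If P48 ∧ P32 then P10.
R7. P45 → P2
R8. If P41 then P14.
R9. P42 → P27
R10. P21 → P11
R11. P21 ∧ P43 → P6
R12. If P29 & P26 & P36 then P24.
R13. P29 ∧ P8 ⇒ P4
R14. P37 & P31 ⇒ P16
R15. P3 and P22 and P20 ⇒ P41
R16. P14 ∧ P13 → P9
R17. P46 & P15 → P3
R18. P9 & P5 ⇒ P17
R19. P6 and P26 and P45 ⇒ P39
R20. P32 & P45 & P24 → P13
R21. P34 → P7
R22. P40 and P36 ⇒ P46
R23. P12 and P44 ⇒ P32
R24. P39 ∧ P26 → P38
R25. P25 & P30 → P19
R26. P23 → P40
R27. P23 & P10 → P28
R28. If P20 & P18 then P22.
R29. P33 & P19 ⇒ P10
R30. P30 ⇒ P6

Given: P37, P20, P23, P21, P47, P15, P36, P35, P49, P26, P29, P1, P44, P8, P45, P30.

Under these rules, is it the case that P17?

P12  (by R5: P8, P37, P20)
P2  (by R7: P45)
P11  (by R10: P21)
P24  (by R12: P29, P26, P36)
P32  (by R23: P12, P44)
P40  (by R26: P23)
P6  (by R30: P30)
P22  (by R3: P11, P20, P45)
P19  (by R4: P2, P26)
P39  (by R19: P6, P26, P45)
P13  (by R20: P32, P45, P24)
P46  (by R22: P40, P36)
P38  (by R24: P39, P26)
P33  (by R1: P38, P45)
P3  (by R17: P46, P15)
P10  (by R29: P33, P19)
P5  (by R2: P10)
P41  (by R15: P3, P22, P20)
P14  (by R8: P41)
P9  (by R16: P14, P13)
P17  (by R18: P9, P5)

Yes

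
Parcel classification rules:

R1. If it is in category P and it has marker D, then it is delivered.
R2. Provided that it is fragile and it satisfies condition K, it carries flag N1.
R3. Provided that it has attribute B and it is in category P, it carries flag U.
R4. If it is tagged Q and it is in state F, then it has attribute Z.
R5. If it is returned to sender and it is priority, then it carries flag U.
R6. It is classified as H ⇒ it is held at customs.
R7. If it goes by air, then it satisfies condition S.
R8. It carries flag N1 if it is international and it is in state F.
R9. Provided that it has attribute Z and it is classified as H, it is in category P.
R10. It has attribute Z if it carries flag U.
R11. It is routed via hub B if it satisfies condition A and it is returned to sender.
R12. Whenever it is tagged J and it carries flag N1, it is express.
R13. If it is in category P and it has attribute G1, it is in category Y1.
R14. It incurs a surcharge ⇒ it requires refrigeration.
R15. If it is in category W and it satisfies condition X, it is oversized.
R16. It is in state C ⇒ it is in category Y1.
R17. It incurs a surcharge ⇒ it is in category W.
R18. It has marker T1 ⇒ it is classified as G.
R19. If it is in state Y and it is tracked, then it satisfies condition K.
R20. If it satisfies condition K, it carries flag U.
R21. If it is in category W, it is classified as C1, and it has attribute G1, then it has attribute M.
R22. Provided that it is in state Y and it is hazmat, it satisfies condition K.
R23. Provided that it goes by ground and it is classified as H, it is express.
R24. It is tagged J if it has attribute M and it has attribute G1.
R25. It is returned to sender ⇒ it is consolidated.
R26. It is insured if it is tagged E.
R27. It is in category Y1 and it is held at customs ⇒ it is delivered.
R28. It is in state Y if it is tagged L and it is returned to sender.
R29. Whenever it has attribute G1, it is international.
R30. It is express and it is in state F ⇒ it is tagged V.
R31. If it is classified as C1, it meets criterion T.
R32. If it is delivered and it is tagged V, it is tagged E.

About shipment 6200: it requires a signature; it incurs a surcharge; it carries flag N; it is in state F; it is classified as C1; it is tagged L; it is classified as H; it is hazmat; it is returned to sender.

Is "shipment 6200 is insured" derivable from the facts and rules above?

No

Forward chaining from the given facts derives: is held at customs, requires refrigeration, is in category W, is consolidated, is in state Y, meets criterion T, satisfies condition K, carries flag U, has attribute Z, is in category P.
The only rule concluding "it is insured" is R26, which needs "it is tagged E"; that is never established.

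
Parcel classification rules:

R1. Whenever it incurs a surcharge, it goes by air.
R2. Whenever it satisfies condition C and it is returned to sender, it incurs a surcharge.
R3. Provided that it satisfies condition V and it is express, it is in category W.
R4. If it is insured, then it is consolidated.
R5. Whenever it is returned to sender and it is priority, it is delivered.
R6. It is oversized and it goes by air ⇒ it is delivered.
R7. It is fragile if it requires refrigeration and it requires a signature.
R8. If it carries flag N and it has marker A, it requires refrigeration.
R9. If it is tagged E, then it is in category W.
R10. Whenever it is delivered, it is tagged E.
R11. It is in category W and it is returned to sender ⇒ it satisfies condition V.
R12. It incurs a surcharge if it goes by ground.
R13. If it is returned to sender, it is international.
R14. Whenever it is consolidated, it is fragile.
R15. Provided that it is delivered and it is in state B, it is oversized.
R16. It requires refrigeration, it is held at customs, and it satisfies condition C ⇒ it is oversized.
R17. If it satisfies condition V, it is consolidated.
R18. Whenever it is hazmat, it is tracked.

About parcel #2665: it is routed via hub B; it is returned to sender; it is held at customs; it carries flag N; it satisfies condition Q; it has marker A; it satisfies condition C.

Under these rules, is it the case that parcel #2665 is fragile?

Yes

By R2 (it satisfies condition C, it is returned to sender): it incurs a surcharge.
By R8 (it carries flag N, it has marker A): it requires refrigeration.
By R16 (it requires refrigeration, it is held at customs, it satisfies condition C): it is oversized.
By R1 (it incurs a surcharge): it goes by air.
By R6 (it is oversized, it goes by air): it is delivered.
By R10 (it is delivered): it is tagged E.
By R9 (it is tagged E): it is in category W.
By R11 (it is in category W, it is returned to sender): it satisfies condition V.
By R17 (it satisfies condition V): it is consolidated.
By R14 (it is consolidated): it is fragile.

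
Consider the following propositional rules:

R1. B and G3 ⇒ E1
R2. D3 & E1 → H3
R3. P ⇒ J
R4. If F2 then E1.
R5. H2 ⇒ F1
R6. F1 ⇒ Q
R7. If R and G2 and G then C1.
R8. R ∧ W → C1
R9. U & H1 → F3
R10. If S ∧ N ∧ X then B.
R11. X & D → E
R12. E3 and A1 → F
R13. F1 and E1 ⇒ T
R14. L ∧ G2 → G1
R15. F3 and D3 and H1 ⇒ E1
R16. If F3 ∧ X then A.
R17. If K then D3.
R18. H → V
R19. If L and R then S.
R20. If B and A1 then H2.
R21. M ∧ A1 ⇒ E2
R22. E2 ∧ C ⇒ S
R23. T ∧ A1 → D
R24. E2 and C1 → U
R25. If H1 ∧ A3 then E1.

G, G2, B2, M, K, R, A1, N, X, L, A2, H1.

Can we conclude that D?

C1  (by R7: R, G2, G)
D3  (by R17: K)
S  (by R19: L, R)
E2  (by R21: M, A1)
U  (by R24: E2, C1)
F3  (by R9: U, H1)
B  (by R10: S, N, X)
E1  (by R15: F3, D3, H1)
H2  (by R20: B, A1)
F1  (by R5: H2)
T  (by R13: F1, E1)
D  (by R23: T, A1)

Yes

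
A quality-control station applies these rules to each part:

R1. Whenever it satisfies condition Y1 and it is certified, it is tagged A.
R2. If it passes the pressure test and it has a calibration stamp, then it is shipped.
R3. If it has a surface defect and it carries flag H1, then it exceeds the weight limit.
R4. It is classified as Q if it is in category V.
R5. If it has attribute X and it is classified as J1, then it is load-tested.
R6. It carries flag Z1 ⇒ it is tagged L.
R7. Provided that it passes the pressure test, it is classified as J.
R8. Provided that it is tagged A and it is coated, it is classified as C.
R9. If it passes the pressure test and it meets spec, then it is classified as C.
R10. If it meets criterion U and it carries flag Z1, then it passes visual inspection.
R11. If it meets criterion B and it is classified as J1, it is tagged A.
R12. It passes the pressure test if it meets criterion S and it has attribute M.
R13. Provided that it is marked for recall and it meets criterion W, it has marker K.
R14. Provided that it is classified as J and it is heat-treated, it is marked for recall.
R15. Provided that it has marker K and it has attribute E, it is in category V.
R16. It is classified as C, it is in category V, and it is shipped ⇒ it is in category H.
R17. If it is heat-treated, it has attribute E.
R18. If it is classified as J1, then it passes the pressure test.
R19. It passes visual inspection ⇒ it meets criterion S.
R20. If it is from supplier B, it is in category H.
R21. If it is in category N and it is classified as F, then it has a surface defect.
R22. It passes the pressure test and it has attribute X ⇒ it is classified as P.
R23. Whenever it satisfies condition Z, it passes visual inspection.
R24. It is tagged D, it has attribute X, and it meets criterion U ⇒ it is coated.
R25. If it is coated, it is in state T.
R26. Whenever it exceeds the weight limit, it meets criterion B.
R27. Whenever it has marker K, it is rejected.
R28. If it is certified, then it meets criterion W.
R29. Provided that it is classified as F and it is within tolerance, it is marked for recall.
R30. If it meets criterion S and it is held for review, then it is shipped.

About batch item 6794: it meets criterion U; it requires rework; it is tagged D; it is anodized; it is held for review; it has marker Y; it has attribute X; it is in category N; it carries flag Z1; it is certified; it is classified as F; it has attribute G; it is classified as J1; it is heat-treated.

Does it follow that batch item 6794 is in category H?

No

Forward chaining from the given facts derives: is load-tested, is tagged L, passes visual inspection, has attribute E, passes the pressure test, meets criterion S, has a surface defect, is classified as P, is coated, is in state T, meets criterion W, is shipped, is classified as J, is marked for recall, has marker K, is in category V, is rejected, is classified as Q.
Rules concluding "it is in category H": R16 needs "it is classified as C"; R20 needs "it is from supplier B" — none of these are established.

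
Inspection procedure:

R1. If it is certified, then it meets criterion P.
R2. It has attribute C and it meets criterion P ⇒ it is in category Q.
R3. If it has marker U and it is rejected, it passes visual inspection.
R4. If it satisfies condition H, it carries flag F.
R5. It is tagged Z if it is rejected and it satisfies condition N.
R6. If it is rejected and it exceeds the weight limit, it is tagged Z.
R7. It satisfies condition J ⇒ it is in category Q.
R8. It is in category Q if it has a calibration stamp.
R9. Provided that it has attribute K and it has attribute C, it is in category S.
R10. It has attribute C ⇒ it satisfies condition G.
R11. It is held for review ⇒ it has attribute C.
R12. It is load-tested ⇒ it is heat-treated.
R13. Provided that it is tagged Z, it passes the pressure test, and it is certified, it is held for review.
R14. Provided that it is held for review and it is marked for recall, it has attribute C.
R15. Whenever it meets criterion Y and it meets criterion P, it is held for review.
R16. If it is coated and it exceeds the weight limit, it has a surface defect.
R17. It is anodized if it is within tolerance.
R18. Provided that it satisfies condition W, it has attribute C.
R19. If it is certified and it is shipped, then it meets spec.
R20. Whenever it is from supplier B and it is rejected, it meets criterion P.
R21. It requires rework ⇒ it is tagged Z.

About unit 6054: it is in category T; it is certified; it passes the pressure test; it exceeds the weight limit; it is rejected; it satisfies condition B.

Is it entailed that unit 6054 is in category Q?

By R1 (it is certified): it meets criterion P.
By R6 (it is rejected, it exceeds the weight limit): it is tagged Z.
By R13 (it is tagged Z, it passes the pressure test, it is certified): it is held for review.
By R11 (it is held for review): it has attribute C.
By R2 (it has attribute C, it meets criterion P): it is in category Q.

Yes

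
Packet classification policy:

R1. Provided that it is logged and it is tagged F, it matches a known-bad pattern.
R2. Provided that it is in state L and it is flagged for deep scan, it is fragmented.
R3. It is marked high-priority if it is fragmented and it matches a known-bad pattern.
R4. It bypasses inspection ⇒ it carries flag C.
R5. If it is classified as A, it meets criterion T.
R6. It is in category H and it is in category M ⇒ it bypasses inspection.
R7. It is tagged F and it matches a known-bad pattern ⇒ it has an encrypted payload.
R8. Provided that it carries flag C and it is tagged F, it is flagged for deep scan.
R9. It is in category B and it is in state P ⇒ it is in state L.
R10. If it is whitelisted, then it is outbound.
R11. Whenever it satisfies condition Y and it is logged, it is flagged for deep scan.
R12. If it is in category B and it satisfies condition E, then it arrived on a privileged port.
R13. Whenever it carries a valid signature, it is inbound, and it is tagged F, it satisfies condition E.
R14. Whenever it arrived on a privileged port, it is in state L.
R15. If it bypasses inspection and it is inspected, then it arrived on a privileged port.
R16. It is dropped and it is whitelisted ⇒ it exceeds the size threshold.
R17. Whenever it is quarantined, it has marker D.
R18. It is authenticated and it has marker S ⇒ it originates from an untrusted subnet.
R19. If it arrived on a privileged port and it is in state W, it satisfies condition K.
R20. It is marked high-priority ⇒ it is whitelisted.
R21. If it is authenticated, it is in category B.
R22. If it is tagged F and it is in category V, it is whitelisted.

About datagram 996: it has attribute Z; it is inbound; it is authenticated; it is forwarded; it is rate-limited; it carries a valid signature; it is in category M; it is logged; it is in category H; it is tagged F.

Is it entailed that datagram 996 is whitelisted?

By R1 (it is logged, it is tagged F): it matches a known-bad pattern.
By R6 (it is in category H, it is in category M): it bypasses inspection.
By R13 (it carries a valid signature, it is inbound, it is tagged F): it satisfies condition E.
By R21 (it is authenticated): it is in category B.
By R4 (it bypasses inspection): it carries flag C.
By R8 (it carries flag C, it is tagged F): it is flagged for deep scan.
By R12 (it is in category B, it satisfies condition E): it arrived on a privileged port.
By R14 (it arrived on a privileged port): it is in state L.
By R2 (it is in state L, it is flagged for deep scan): it is fragmented.
By R3 (it is fragmented, it matches a known-bad pattern): it is marked high-priority.
By R20 (it is marked high-priority): it is whitelisted.

Yes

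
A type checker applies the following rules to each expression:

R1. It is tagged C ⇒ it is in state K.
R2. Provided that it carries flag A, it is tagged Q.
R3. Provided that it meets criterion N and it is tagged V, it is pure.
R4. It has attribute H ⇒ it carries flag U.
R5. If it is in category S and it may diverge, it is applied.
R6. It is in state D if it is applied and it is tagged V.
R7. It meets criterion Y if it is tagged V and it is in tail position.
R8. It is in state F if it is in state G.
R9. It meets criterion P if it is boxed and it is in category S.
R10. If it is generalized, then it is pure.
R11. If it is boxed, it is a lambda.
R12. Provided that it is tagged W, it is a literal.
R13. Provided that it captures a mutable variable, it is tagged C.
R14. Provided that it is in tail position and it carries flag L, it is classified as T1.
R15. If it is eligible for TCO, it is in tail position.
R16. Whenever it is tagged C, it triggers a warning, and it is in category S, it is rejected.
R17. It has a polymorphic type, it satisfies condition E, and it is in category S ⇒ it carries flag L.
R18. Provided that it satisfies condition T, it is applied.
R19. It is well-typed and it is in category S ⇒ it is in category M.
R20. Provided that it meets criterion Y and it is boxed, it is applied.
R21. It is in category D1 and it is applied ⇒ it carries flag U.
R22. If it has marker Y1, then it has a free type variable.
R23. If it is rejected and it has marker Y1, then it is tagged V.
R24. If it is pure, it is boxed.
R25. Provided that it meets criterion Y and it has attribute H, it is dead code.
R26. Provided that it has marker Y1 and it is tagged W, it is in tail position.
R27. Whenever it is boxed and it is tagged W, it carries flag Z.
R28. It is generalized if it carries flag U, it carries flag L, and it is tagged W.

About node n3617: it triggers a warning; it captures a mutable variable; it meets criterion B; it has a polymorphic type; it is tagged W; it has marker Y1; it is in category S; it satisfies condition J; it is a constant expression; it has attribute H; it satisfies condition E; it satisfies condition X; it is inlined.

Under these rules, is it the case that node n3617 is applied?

Yes

By R4 (it has attribute H): it carries flag U.
By R13 (it captures a mutable variable): it is tagged C.
By R16 (it is tagged C, it triggers a warning, it is in category S): it is rejected.
By R17 (it has a polymorphic type, it satisfies condition E, it is in category S): it carries flag L.
By R23 (it is rejected, it has marker Y1): it is tagged V.
By R26 (it has marker Y1, it is tagged W): it is in tail position.
By R28 (it carries flag U, it carries flag L, it is tagged W): it is generalized.
By R7 (it is tagged V, it is in tail position): it meets criterion Y.
By R10 (it is generalized): it is pure.
By R24 (it is pure): it is boxed.
By R20 (it meets criterion Y, it is boxed): it is applied.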